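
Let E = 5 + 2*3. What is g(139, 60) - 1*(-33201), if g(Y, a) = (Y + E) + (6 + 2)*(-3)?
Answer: 33327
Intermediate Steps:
E = 11 (E = 5 + 6 = 11)
g(Y, a) = -13 + Y (g(Y, a) = (Y + 11) + (6 + 2)*(-3) = (11 + Y) + 8*(-3) = (11 + Y) - 24 = -13 + Y)
g(139, 60) - 1*(-33201) = (-13 + 139) - 1*(-33201) = 126 + 33201 = 33327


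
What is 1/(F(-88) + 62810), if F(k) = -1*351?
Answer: 1/62459 ≈ 1.6011e-5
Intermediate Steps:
F(k) = -351
1/(F(-88) + 62810) = 1/(-351 + 62810) = 1/62459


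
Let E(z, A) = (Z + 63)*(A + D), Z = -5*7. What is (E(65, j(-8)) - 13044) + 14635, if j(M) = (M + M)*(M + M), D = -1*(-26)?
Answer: 9487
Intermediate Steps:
D = 26
j(M) = 4*M² (j(M) = (2*M)*(2*M) = 4*M²)
Z = -35
E(z, A) = 728 + 28*A (E(z, A) = (-35 + 63)*(A + 26) = 28*(26 + A) = 728 + 28*A)
(E(65, j(-8)) - 13044) + 14635 = ((728 + 28*(4*(-8)²)) - 13044) + 14635 = ((728 + 28*(4*64)) - 13044) + 14635 = ((728 + 28*256) - 13044) + 14635 = ((728 + 7168) - 13044) + 14635 = (7896 - 13044) + 14635 = -5148 + 14635 = 9487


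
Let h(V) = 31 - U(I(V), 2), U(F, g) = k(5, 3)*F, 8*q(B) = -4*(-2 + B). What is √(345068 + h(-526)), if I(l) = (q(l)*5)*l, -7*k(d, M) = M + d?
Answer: 3*I*√2441341/7 ≈ 669.63*I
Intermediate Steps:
k(d, M) = -M/7 - d/7 (k(d, M) = -(M + d)/7 = -M/7 - d/7)
q(B) = 1 - B/2 (q(B) = (-4*(-2 + B))/8 = (8 - 4*B)/8 = 1 - B/2)
I(l) = l*(5 - 5*l/2) (I(l) = ((1 - l/2)*5)*l = (5 - 5*l/2)*l = l*(5 - 5*l/2))
U(F, g) = -8*F/7 (U(F, g) = (-⅐*3 - ⅐*5)*F = (-3/7 - 5/7)*F = -8*F/7)
h(V) = 31 + 20*V*(2 - V)/7 (h(V) = 31 - (-8)*5*V*(2 - V)/2/7 = 31 - (-20)*V*(2 - V)/7 = 31 + 20*V*(2 - V)/7)
√(345068 + h(-526)) = √(345068 + (31 - 20/7*(-526)*(-2 - 526))) = √(345068 + (31 - 20/7*(-526)*(-528))) = √(345068 + (31 - 5554560/7)) = √(345068 - 5554343/7) = √(-3138867/7) = 3*I*√2441341/7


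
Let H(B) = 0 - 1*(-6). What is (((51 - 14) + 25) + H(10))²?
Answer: 4624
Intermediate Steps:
H(B) = 6 (H(B) = 0 + 6 = 6)
(((51 - 14) + 25) + H(10))² = (((51 - 14) + 25) + 6)² = ((37 + 25) + 6)² = (62 + 6)² = 68² = 4624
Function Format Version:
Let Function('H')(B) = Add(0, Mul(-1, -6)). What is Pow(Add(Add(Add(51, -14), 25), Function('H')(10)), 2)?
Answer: 4624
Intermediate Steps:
Function('H')(B) = 6 (Function('H')(B) = Add(0, 6) = 6)
Pow(Add(Add(Add(51, -14), 25), Function('H')(10)), 2) = Pow(Add(Add(Add(51, -14), 25), 6), 2) = Pow(Add(Add(37, 25), 6), 2) = Pow(Add(62, 6), 2) = Pow(68, 2) = 4624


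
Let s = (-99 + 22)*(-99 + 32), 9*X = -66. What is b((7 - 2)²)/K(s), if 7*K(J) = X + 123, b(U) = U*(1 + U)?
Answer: 13650/347 ≈ 39.337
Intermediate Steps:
X = -22/3 (X = (⅑)*(-66) = -22/3 ≈ -7.3333)
s = 5159 (s = -77*(-67) = 5159)
K(J) = 347/21 (K(J) = (-22/3 + 123)/7 = (⅐)*(347/3) = 347/21)
b((7 - 2)²)/K(s) = ((7 - 2)²*(1 + (7 - 2)²))/(347/21) = (5²*(1 + 5²))*(21/347) = (25*(1 + 25))*(21/347) = (25*26)*(21/347) = 650*(21/347) = 13650/347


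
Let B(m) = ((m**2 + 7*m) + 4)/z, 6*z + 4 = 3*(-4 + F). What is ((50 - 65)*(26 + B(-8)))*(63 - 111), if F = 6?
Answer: 44640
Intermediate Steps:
z = 1/3 (z = -2/3 + (3*(-4 + 6))/6 = -2/3 + (3*2)/6 = -2/3 + (1/6)*6 = -2/3 + 1 = 1/3 ≈ 0.33333)
B(m) = 12 + 3*m**2 + 21*m (B(m) = ((m**2 + 7*m) + 4)/(1/3) = (4 + m**2 + 7*m)*3 = 12 + 3*m**2 + 21*m)
((50 - 65)*(26 + B(-8)))*(63 - 111) = ((50 - 65)*(26 + (12 + 3*(-8)**2 + 21*(-8))))*(63 - 111) = -15*(26 + (12 + 3*64 - 168))*(-48) = -15*(26 + (12 + 192 - 168))*(-48) = -15*(26 + 36)*(-48) = -15*62*(-48) = -930*(-48) = 44640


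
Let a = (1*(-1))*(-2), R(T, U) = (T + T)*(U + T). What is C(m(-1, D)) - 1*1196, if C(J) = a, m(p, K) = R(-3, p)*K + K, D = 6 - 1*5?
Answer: -1194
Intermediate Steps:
R(T, U) = 2*T*(T + U) (R(T, U) = (2*T)*(T + U) = 2*T*(T + U))
D = 1 (D = 6 - 5 = 1)
m(p, K) = K + K*(18 - 6*p) (m(p, K) = (2*(-3)*(-3 + p))*K + K = (18 - 6*p)*K + K = K*(18 - 6*p) + K = K + K*(18 - 6*p))
a = 2 (a = -1*(-2) = 2)
C(J) = 2
C(m(-1, D)) - 1*1196 = 2 - 1*1196 = 2 - 1196 = -1194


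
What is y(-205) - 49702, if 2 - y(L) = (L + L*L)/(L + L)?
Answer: -49598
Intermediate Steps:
y(L) = 2 - (L + L**2)/(2*L) (y(L) = 2 - (L + L*L)/(L + L) = 2 - (L + L**2)/(2*L))
y(-205) - 49702 = (3/2 - 1/2*(-205)) - 49702 = (3/2 + 205/2) - 49702 = 104 - 49702 = -49598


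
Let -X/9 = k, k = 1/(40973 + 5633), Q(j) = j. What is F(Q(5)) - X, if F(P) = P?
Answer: 233039/46606 ≈ 5.0002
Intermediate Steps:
k = 1/46606 ≈ 2.1456e-5
X = -9/46606 (X = -9*1/46606 = -9/46606 ≈ -0.00019311)
F(Q(5)) - X = 5 - 1*(-9/46606) = 5 + 9/46606 = 233039/46606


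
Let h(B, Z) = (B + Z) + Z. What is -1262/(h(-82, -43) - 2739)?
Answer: 1262/2907 ≈ 0.43412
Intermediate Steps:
h(B, Z) = B + 2*Z
-1262/(h(-82, -43) - 2739) = -1262/((-82 + 2*(-43)) - 2739) = -1262/((-82 - 86) - 2739) = -1262/(-168 - 2739) = -1262/(-2907) = -1262*(-1/2907) = 1262/2907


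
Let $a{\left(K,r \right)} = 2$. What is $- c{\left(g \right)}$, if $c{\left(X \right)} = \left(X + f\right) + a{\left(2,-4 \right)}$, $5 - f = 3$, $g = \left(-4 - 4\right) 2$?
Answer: $12$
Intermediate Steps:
$g = -16$ ($g = \left(-8\right) 2 = -16$)
$f = 2$ ($f = 5 - 3 = 2$)
$c{\left(X \right)} = 4 + X$ ($c{\left(X \right)} = \left(X + 2\right) + 2 = \left(2 + X\right) + 2 = 4 + X$)
$- c{\left(g \right)} = - (4 - 16) = \left(-1\right) \left(-12\right) = 12$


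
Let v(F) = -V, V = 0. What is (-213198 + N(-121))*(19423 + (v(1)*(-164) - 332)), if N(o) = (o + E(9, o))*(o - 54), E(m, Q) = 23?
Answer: -3742752368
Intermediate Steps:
v(F) = 0 (v(F) = -1*0 = 0)
N(o) = (-54 + o)*(23 + o) (N(o) = (o + 23)*(o - 54) = (23 + o)*(-54 + o) = (-54 + o)*(23 + o))
(-213198 + N(-121))*(19423 + (v(1)*(-164) - 332)) = (-213198 + (-1242 + (-121)² - 31*(-121)))*(19423 + (0*(-164) - 332)) = (-213198 + (-1242 + 14641 + 3751))*(19423 + (0 - 332)) = (-213198 + 17150)*(19423 - 332) = -196048*19091 = -3742752368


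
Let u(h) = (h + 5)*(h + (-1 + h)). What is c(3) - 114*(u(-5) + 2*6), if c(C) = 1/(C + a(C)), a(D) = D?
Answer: -8207/6 ≈ -1367.8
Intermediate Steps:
u(h) = (-1 + 2*h)*(5 + h) (u(h) = (5 + h)*(-1 + 2*h) = (-1 + 2*h)*(5 + h))
c(C) = 1/(2*C) (c(C) = 1/(C + C) = 1/(2*C))
c(3) - 114*(u(-5) + 2*6) = (½)/3 - 114*((-5 + 2*(-5)² + 9*(-5)) + 2*6) = (½)*(⅓) - 114*((-5 + 2*25 - 45) + 12) = ⅙ - 114*((-5 + 50 - 45) + 12) = ⅙ - 114*(0 + 12) = ⅙ - 114*12 = ⅙ - 1368 = -8207/6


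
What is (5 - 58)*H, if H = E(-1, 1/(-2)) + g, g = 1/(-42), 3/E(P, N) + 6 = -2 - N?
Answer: 4717/210 ≈ 22.462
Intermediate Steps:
E(P, N) = 3/(-8 - N) (E(P, N) = 3/(-6 + (-2 - N)) = 3/(-8 - N))
g = -1/42 ≈ -0.023810
H = -89/210 (H = -3/(8 + 1/(-2)) - 1/42 = -3/(8 + 1*(-½)) - 1/42 = -3/(8 - ½) - 1/42 = -3/15/2 - 1/42 = -3*2/15 - 1/42 = -⅖ - 1/42 = -89/210 ≈ -0.42381)
(5 - 58)*H = (5 - 58)*(-89/210) = -53*(-89/210) = 4717/210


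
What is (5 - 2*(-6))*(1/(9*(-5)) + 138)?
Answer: 105553/45 ≈ 2345.6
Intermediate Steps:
(5 - 2*(-6))*(1/(9*(-5)) + 138) = (5 + 12)*(1/(-45) + 138) = 17*(-1/45 + 138) = 17*(6209/45) = 105553/45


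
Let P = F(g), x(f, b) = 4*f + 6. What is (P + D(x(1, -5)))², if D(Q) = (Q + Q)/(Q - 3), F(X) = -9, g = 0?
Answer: 1849/49 ≈ 37.735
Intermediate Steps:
x(f, b) = 6 + 4*f
D(Q) = 2*Q/(-3 + Q) (D(Q) = (2*Q)/(-3 + Q) = 2*Q/(-3 + Q))
P = -9
(P + D(x(1, -5)))² = (-9 + 2*(6 + 4*1)/(-3 + (6 + 4*1)))² = (-9 + 2*(6 + 4)/(-3 + (6 + 4)))² = (-9 + 2*10/(-3 + 10))² = (-9 + 2*10/7)² = (-9 + 2*10*(⅐))² = (-9 + 20/7)² = (-43/7)² = 1849/49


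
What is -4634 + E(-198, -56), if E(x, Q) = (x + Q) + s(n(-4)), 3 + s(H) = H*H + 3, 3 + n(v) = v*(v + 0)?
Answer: -4719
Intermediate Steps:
n(v) = -3 + v**2 (n(v) = -3 + v*(v + 0) = -3 + v*v = -3 + v**2)
s(H) = H**2 (s(H) = -3 + (H*H + 3) = -3 + (H**2 + 3) = -3 + (3 + H**2) = H**2)
E(x, Q) = 169 + Q + x (E(x, Q) = (x + Q) + (-3 + (-4)**2)**2 = (Q + x) + (-3 + 16)**2 = (Q + x) + 13**2 = (Q + x) + 169 = 169 + Q + x)
-4634 + E(-198, -56) = -4634 + (169 - 56 - 198) = -4634 - 85 = -4719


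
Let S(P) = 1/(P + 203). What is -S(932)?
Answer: -1/1135 ≈ -0.00088106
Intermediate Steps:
S(P) = 1/(203 + P)
-S(932) = -1/(203 + 932) = -1/1135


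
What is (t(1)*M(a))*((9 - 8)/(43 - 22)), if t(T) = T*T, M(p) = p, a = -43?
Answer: -43/21 ≈ -2.0476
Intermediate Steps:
t(T) = T²
(t(1)*M(a))*((9 - 8)/(43 - 22)) = (1²*(-43))*((9 - 8)/(43 - 22)) = (1*(-43))*(1/21) = -43/21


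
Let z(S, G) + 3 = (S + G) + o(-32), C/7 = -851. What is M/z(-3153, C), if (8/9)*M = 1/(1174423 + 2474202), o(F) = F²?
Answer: -9/236109821000 ≈ -3.8118e-11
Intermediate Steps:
C = -5957 (C = 7*(-851) = -5957)
z(S, G) = 1021 + G + S (z(S, G) = -3 + ((S + G) + (-32)²) = -3 + ((G + S) + 1024) = -3 + (1024 + G + S) = 1021 + G + S)
M = 9/29189000 (M = 9/(8*(1174423 + 2474202)) = (9/8)/3648625 = (9/8)*(1/3648625) = 9/29189000 ≈ 3.0834e-7)
M/z(-3153, C) = 9/(29189000*(1021 - 5957 - 3153)) = (9/29189000)/(-8089) = (9/29189000)*(-1/8089) = -9/236109821000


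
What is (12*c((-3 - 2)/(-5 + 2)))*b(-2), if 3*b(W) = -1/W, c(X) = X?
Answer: 10/3 ≈ 3.3333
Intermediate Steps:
b(W) = -1/(3*W) (b(W) = (-1/W)/3 = -1/(3*W))
(12*c((-3 - 2)/(-5 + 2)))*b(-2) = (12*((-3 - 2)/(-5 + 2)))*(-1/3/(-2)) = (12*(-5/(-3)))*(-1/3*(-1/2)) = (12*(-5*(-1/3)))*(1/6) = (12*(5/3))*(1/6) = 20*(1/6) = 10/3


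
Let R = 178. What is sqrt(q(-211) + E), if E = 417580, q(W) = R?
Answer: sqrt(417758) ≈ 646.34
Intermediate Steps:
q(W) = 178
sqrt(q(-211) + E) = sqrt(178 + 417580) = sqrt(417758)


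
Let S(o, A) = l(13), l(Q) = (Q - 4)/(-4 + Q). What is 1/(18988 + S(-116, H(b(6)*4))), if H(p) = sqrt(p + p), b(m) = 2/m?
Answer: 1/18989 ≈ 5.2662e-5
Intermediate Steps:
l(Q) = 1 (l(Q) = (-4 + Q)/(-4 + Q) = 1)
H(p) = sqrt(2)*sqrt(p) (H(p) = sqrt(2*p) = sqrt(2)*sqrt(p))
S(o, A) = 1
1/(18988 + S(-116, H(b(6)*4))) = 1/(18988 + 1) = 1/18989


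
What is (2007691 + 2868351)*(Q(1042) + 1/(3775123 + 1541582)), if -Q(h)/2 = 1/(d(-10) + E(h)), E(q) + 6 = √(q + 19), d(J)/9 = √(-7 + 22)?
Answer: 4876042*(-10633416 + √1061 + 9*√15)/(5316705*(-6 + √1061 + 9*√15)) ≈ -1.5875e+5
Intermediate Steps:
d(J) = 9*√15 (d(J) = 9*√(-7 + 22) = 9*√15)
E(q) = -6 + √(19 + q) (E(q) = -6 + √(q + 19) = -6 + √(19 + q))
Q(h) = -2/(-6 + √(19 + h) + 9*√15) (Q(h) = -2/(9*√15 + (-6 + √(19 + h))) = -2/(-6 + √(19 + h) + 9*√15))
(2007691 + 2868351)*(Q(1042) + 1/(3775123 + 1541582)) = (2007691 + 2868351)*(-2/(-6 + √(19 + 1042) + 9*√15) + 1/(3775123 + 1541582)) = 4876042*(-2/(-6 + √1061 + 9*√15) + 1/5316705) = 4876042*(1/5316705 - 2/(-6 + √1061 + 9*√15)) = 4876042/5316705 - 9752084/(-6 + √1061 + 9*√15)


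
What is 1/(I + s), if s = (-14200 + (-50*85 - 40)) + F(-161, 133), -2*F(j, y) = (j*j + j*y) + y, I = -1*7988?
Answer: -2/57597 ≈ -3.4724e-5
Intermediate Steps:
I = -7988
F(j, y) = -y/2 - j²/2 - j*y/2 (F(j, y) = -((j*j + j*y) + y)/2 = -((j² + j*y) + y)/2 = -(y + j² + j*y)/2 = -y/2 - j²/2 - j*y/2)
s = -41621/2 (s = (-14200 + (-50*85 - 40)) + (-½*133 - ½*(-161)² - ½*(-161)*133) = (-14200 + (-4250 - 40)) + (-133/2 - ½*25921 + 21413/2) = (-14200 - 4290) + (-133/2 - 25921/2 + 21413/2) = -18490 - 4641/2 = -41621/2 ≈ -20811.)
1/(I + s) = 1/(-7988 - 41621/2) = 1/(-57597/2) = -2/57597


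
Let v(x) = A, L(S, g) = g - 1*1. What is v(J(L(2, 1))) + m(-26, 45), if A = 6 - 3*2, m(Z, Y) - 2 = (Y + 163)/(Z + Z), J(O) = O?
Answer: -2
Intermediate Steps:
L(S, g) = -1 + g (L(S, g) = g - 1 = -1 + g)
m(Z, Y) = 2 + (163 + Y)/(2*Z) (m(Z, Y) = 2 + (Y + 163)/(Z + Z) = 2 + (163 + Y)/((2*Z)) = 2 + (163 + Y)*(1/(2*Z)) = 2 + (163 + Y)/(2*Z))
A = 0 (A = 6 - 6 = 0)
v(x) = 0
v(J(L(2, 1))) + m(-26, 45) = 0 + (1/2)*(163 + 45 + 4*(-26))/(-26) = 0 + (1/2)*(-1/26)*(163 + 45 - 104) = 0 + (1/2)*(-1/26)*104 = 0 - 2 = -2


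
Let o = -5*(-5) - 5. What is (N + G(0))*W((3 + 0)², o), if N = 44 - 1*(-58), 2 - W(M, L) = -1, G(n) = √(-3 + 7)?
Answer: 312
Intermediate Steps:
o = 20 (o = 25 - 5 = 20)
G(n) = 2 (G(n) = √4 = 2)
W(M, L) = 3 (W(M, L) = 2 - 1*(-1) = 2 + 1 = 3)
N = 102 (N = 44 + 58 = 102)
(N + G(0))*W((3 + 0)², o) = (102 + 2)*3 = 104*3 = 312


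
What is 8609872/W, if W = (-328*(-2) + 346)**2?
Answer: 2152468/251001 ≈ 8.5755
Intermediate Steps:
W = 1004004 (W = (656 + 346)**2 = 1002**2 = 1004004)
8609872/W = 8609872/1004004 = 8609872*(1/1004004) = 2152468/251001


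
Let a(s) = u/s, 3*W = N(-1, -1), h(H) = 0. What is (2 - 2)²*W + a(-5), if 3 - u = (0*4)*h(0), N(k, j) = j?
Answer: -⅗ ≈ -0.60000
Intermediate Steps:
W = -⅓ (W = (⅓)*(-1) = -⅓ ≈ -0.33333)
u = 3 (u = 3 - 0*4*0 = 3 - 0*0 = 3 - 1*0 = 3 + 0 = 3)
a(s) = 3/s
(2 - 2)²*W + a(-5) = (2 - 2)²*(-⅓) + 3/(-5) = 0²*(-⅓) + 3*(-⅕) = 0*(-⅓) - ⅗ = 0 - ⅗ = -⅗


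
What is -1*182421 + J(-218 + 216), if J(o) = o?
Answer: -182423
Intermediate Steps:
-1*182421 + J(-218 + 216) = -1*182421 + (-218 + 216) = -182421 - 2 = -182423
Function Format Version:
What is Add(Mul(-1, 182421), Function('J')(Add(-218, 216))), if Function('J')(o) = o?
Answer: -182423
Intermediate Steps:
Add(Mul(-1, 182421), Function('J')(Add(-218, 216))) = Add(Mul(-1, 182421), Add(-218, 216)) = Add(-182421, -2) = -182423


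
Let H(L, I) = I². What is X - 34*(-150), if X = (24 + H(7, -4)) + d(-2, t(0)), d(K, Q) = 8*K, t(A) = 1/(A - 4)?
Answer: 5124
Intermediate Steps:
t(A) = 1/(-4 + A)
X = 24 (X = (24 + (-4)²) + 8*(-2) = (24 + 16) - 16 = 40 - 16 = 24)
X - 34*(-150) = 24 - 34*(-150) = 24 + 5100 = 5124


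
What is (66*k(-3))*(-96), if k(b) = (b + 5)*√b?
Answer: -12672*I*√3 ≈ -21949.0*I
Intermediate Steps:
k(b) = √b*(5 + b) (k(b) = (5 + b)*√b = √b*(5 + b))
(66*k(-3))*(-96) = (66*(√(-3)*(5 - 3)))*(-96) = (66*((I*√3)*2))*(-96) = (66*(2*I*√3))*(-96) = (132*I*√3)*(-96) = -12672*I*√3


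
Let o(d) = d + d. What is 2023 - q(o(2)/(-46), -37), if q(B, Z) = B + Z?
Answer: 47382/23 ≈ 2060.1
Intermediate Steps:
o(d) = 2*d
2023 - q(o(2)/(-46), -37) = 2023 - ((2*2)/(-46) - 37) = 2023 - (4*(-1/46) - 37) = 2023 - (-2/23 - 37) = 2023 - 1*(-853/23) = 2023 + 853/23 = 47382/23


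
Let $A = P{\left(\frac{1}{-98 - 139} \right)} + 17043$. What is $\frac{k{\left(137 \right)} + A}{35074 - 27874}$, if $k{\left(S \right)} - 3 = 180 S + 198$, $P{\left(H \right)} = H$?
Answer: $\frac{9931247}{1706400} \approx 5.82$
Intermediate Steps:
$k{\left(S \right)} = 201 + 180 S$ ($k{\left(S \right)} = 3 + \left(180 S + 198\right) = 3 + \left(198 + 180 S\right) = 201 + 180 S$)
$A = \frac{4039190}{237}$ ($A = \frac{1}{-98 - 139} + 17043 = \frac{1}{-237} + 17043 = - \frac{1}{237} + 17043 = \frac{4039190}{237} \approx 17043.0$)
$\frac{k{\left(137 \right)} + A}{35074 - 27874} = \frac{\left(201 + 180 \cdot 137\right) + \frac{4039190}{237}}{35074 - 27874} = \frac{\left(201 + 24660\right) + \frac{4039190}{237}}{7200} = \left(24861 + \frac{4039190}{237}\right) \frac{1}{7200} = \frac{9931247}{237} \cdot \frac{1}{7200} = \frac{9931247}{1706400}$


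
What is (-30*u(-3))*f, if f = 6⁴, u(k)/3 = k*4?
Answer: 1399680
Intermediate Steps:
u(k) = 12*k (u(k) = 3*(k*4) = 3*(4*k) = 12*k)
f = 1296
(-30*u(-3))*f = -360*(-3)*1296 = -30*(-36)*1296 = 1080*1296 = 1399680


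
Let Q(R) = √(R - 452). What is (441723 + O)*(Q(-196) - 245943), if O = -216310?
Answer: -55438749459 + 4057434*I*√2 ≈ -5.5439e+10 + 5.7381e+6*I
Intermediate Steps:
Q(R) = √(-452 + R)
(441723 + O)*(Q(-196) - 245943) = (441723 - 216310)*(√(-452 - 196) - 245943) = 225413*(√(-648) - 245943) = 225413*(18*I*√2 - 245943) = 225413*(-245943 + 18*I*√2) = -55438749459 + 4057434*I*√2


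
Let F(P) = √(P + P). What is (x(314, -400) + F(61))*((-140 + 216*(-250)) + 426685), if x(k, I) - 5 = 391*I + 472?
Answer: -58088334035 + 372545*√122 ≈ -5.8084e+10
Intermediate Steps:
F(P) = √2*√P (F(P) = √(2*P) = √2*√P)
x(k, I) = 477 + 391*I (x(k, I) = 5 + (391*I + 472) = 5 + (472 + 391*I) = 477 + 391*I)
(x(314, -400) + F(61))*((-140 + 216*(-250)) + 426685) = ((477 + 391*(-400)) + √2*√61)*((-140 + 216*(-250)) + 426685) = ((477 - 156400) + √122)*((-140 - 54000) + 426685) = (-155923 + √122)*(-54140 + 426685) = (-155923 + √122)*372545 = -58088334035 + 372545*√122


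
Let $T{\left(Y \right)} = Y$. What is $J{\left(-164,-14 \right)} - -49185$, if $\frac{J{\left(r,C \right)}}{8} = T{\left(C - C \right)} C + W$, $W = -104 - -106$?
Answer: $49201$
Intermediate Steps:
$W = 2$ ($W = -104 + 106 = 2$)
$J{\left(r,C \right)} = 16$ ($J{\left(r,C \right)} = 8 \left(\left(C - C\right) C + 2\right) = 8 \left(0 C + 2\right) = 8 \left(0 + 2\right) = 8 \cdot 2 = 16$)
$J{\left(-164,-14 \right)} - -49185 = 16 - -49185 = 16 + 49185 = 49201$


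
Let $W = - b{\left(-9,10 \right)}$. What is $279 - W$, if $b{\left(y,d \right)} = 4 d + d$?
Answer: $329$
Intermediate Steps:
$b{\left(y,d \right)} = 5 d$
$W = -50$ ($W = - 5 \cdot 10 = \left(-1\right) 50 = -50$)
$279 - W = 279 - -50 = 279 + 50 = 329$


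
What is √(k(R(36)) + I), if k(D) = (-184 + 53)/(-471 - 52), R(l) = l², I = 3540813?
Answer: √968515107590/523 ≈ 1881.7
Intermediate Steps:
k(D) = 131/523 (k(D) = -131/(-523) = -131*(-1/523) = 131/523)
√(k(R(36)) + I) = √(131/523 + 3540813) = √(1851845330/523) = √968515107590/523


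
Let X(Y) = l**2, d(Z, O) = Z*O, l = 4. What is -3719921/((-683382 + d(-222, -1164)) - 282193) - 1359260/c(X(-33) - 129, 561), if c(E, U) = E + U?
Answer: -34269903279/11314672 ≈ -3028.8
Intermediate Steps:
d(Z, O) = O*Z
X(Y) = 16 (X(Y) = 4**2 = 16)
-3719921/((-683382 + d(-222, -1164)) - 282193) - 1359260/c(X(-33) - 129, 561) = -3719921/((-683382 - 1164*(-222)) - 282193) - 1359260/((16 - 129) + 561) = -3719921/((-683382 + 258408) - 282193) - 1359260/(-113 + 561) = -3719921/(-424974 - 282193) - 1359260/448 = -3719921/(-707167) - 1359260*1/448 = -3719921*(-1/707167) - 48545/16 = 3719921/707167 - 48545/16 = -34269903279/11314672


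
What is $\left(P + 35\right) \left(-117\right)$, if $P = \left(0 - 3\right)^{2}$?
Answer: $-5148$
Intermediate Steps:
$P = 9$ ($P = \left(-3\right)^{2} = 9$)
$\left(P + 35\right) \left(-117\right) = \left(9 + 35\right) \left(-117\right) = 44 \left(-117\right) = -5148$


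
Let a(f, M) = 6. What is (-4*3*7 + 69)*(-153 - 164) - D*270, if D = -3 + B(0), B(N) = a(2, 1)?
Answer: 3945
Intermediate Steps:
B(N) = 6
D = 3 (D = -3 + 6 = 3)
(-4*3*7 + 69)*(-153 - 164) - D*270 = (-4*3*7 + 69)*(-153 - 164) - 3*270 = (-12*7 + 69)*(-317) - 1*810 = (-84 + 69)*(-317) - 810 = -15*(-317) - 810 = 4755 - 810 = 3945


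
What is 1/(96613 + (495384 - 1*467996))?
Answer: 1/124001 ≈ 8.0645e-6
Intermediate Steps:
1/(96613 + (495384 - 1*467996)) = 1/(96613 + (495384 - 467996)) = 1/(96613 + 27388) = 1/124001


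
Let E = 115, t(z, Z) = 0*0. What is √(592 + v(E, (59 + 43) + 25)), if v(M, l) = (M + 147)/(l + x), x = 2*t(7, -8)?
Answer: √9581642/127 ≈ 24.373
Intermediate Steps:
t(z, Z) = 0
x = 0 (x = 2*0 = 0)
v(M, l) = (147 + M)/l (v(M, l) = (M + 147)/(l + 0) = (147 + M)/l)
√(592 + v(E, (59 + 43) + 25)) = √(592 + (147 + 115)/((59 + 43) + 25)) = √(592 + 262/(102 + 25)) = √(592 + 262/127) = √(75446/127) = √9581642/127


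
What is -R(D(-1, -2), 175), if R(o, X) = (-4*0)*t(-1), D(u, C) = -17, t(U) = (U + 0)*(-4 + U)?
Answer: 0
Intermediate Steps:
t(U) = U*(-4 + U)
R(o, X) = 0 (R(o, X) = (-4*0)*(-(-4 - 1)) = 0*(-1*(-5)) = 0*5 = 0)
-R(D(-1, -2), 175) = -1*0 = 0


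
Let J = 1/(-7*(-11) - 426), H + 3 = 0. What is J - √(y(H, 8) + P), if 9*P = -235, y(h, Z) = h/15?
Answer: -1/349 - 4*I*√370/15 ≈ -0.0028653 - 5.1294*I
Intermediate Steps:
H = -3 (H = -3 + 0 = -3)
y(h, Z) = h/15 (y(h, Z) = h*(1/15) = h/15)
P = -235/9 (P = (⅑)*(-235) = -235/9 ≈ -26.111)
J = -1/349 (J = 1/(77 - 426) = 1/(-349) = -1/349 ≈ -0.0028653)
J - √(y(H, 8) + P) = -1/349 - √((1/15)*(-3) - 235/9) = -1/349 - √(-⅕ - 235/9) = -1/349 - √(-1184/45) = -1/349 - 4*I*√370/15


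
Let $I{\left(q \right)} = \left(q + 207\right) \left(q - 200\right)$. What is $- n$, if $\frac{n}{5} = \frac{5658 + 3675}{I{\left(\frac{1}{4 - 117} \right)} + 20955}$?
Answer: $\frac{119173077}{52212599} \approx 2.2825$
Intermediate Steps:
$I{\left(q \right)} = \left(-200 + q\right) \left(207 + q\right)$ ($I{\left(q \right)} = \left(207 + q\right) \left(-200 + q\right) = \left(-200 + q\right) \left(207 + q\right)$)
$n = - \frac{119173077}{52212599}$ ($n = 5 \frac{5658 + 3675}{\left(-41400 + \left(\frac{1}{4 - 117}\right)^{2} + \frac{7}{4 - 117}\right) + 20955} = 5 \frac{9333}{\left(-41400 + \left(\frac{1}{-113}\right)^{2} + \frac{7}{-113}\right) + 20955} = 5 \frac{9333}{\left(-41400 + \left(- \frac{1}{113}\right)^{2} + 7 \left(- \frac{1}{113}\right)\right) + 20955} = 5 \frac{9333}{\left(-41400 + \frac{1}{12769} - \frac{7}{113}\right) + 20955} = 5 \frac{9333}{- \frac{528637390}{12769} + 20955} = 5 \frac{9333}{- \frac{261062995}{12769}} = 5 \cdot 9333 \left(- \frac{12769}{261062995}\right) = 5 \left(- \frac{119173077}{261062995}\right) = - \frac{119173077}{52212599} \approx -2.2825$)
$- n = \left(-1\right) \left(- \frac{119173077}{52212599}\right) = \frac{119173077}{52212599}$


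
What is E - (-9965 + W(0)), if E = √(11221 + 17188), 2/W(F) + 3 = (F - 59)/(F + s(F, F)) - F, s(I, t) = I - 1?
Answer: 279019/28 + √28409 ≈ 10134.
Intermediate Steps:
s(I, t) = -1 + I
W(F) = 2/(-3 - F + (-59 + F)/(-1 + 2*F)) (W(F) = 2/(-3 + ((F - 59)/(F + (-1 + F)) - F)) = 2/(-3 + ((-59 + F)/(-1 + 2*F) - F)) = 2/(-3 + (-F + (-59 + F)/(-1 + 2*F))) = 2/(-3 - F + (-59 + F)/(-1 + 2*F)))
E = √28409 ≈ 168.55
E - (-9965 + W(0)) = √28409 - (-9965 + (1 - 2*0)/(28 + 0² + 2*0)) = √28409 - (-9965 + (1 + 0)/(28 + 0 + 0)) = √28409 - (-9965 + 1/28) = √28409 - 1*(-279019/28) = √28409 + 279019/28 = 279019/28 + √28409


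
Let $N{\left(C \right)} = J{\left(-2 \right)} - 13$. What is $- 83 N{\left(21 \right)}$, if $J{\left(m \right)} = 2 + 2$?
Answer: $747$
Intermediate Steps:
$J{\left(m \right)} = 4$
$N{\left(C \right)} = -9$ ($N{\left(C \right)} = 4 - 13 = -9$)
$- 83 N{\left(21 \right)} = \left(-83\right) \left(-9\right) = 747$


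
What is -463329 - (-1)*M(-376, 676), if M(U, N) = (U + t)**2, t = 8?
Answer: -327905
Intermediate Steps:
M(U, N) = (8 + U)**2 (M(U, N) = (U + 8)**2 = (8 + U)**2)
-463329 - (-1)*M(-376, 676) = -463329 - (-1)*(8 - 376)**2 = -463329 - (-1)*(-368)**2 = -463329 - (-1)*135424 = -463329 - 1*(-135424) = -463329 + 135424 = -327905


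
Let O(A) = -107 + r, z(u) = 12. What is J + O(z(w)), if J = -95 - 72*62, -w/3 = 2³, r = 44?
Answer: -4622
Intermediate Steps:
w = -24 (w = -3*2³ = -3*8 = -24)
O(A) = -63 (O(A) = -107 + 44 = -63)
J = -4559 (J = -95 - 4464 = -4559)
J + O(z(w)) = -4559 - 63 = -4622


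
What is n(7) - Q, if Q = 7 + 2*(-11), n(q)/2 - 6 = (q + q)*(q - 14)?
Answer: -169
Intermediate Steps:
n(q) = 12 + 4*q*(-14 + q) (n(q) = 12 + 2*((q + q)*(q - 14)) = 12 + 2*((2*q)*(-14 + q)) = 12 + 2*(2*q*(-14 + q)) = 12 + 4*q*(-14 + q))
Q = -15 (Q = 7 - 22 = -15)
n(7) - Q = (12 - 56*7 + 4*7**2) - 1*(-15) = (12 - 392 + 4*49) + 15 = (12 - 392 + 196) + 15 = -184 + 15 = -169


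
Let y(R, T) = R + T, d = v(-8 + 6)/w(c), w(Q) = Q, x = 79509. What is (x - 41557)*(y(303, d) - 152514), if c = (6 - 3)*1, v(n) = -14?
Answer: -17330666944/3 ≈ -5.7769e+9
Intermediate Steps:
c = 3 (c = 3*1 = 3)
d = -14/3 ≈ -4.6667
(x - 41557)*(y(303, d) - 152514) = (79509 - 41557)*((303 - 14/3) - 152514) = 37952*(895/3 - 152514) = 37952*(-456647/3) = -17330666944/3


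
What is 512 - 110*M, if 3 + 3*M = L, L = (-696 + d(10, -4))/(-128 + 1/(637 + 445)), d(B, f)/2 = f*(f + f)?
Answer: 36642206/83097 ≈ 440.96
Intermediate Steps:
d(B, f) = 4*f² (d(B, f) = 2*(f*(f + f)) = 2*(f*(2*f)) = 2*(2*f²) = 4*f²)
L = 683824/138495 (L = (-696 + 4*(-4)²)/(-128 + 1/(637 + 445)) = (-696 + 4*16)/(-128 + 1/1082) = (-696 + 64)/(-128 + 1/1082) = -632/(-138495/1082) = -632*(-1082/138495) = 683824/138495 ≈ 4.9375)
M = 268339/415485 (M = -1 + (⅓)*(683824/138495) = -1 + 683824/415485 = 268339/415485 ≈ 0.64585)
512 - 110*M = 512 - 110*268339/415485 = 512 - 5903458/83097 = 36642206/83097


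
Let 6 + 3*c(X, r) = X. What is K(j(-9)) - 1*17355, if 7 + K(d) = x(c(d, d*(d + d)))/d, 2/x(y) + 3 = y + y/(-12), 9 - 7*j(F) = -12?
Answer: -816022/47 ≈ -17362.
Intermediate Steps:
c(X, r) = -2 + X/3
j(F) = 3 (j(F) = 9/7 - 1/7*(-12) = 9/7 + 12/7 = 3)
x(y) = 2/(-3 + 11*y/12) (x(y) = 2/(-3 + (y + y/(-12))) = 2/(-3 + (y + y*(-1/12))) = 2/(-3 + (y - y/12)) = 2/(-3 + 11*y/12))
K(d) = -7 + 24/(d*(-58 + 11*d/3)) (K(d) = -7 + (24/(-36 + 11*(-2 + d/3)))/d = -7 + (24/(-36 + (-22 + 11*d/3)))/d = -7 + (24/(-58 + 11*d/3))/d = -7 + 24/(d*(-58 + 11*d/3)))
K(j(-9)) - 1*17355 = (72 - 7*3*(-174 + 11*3))/(3*(-174 + 11*3)) - 1*17355 = (72 - 7*3*(-174 + 33))/(3*(-174 + 33)) - 17355 = (1/3)*(72 - 7*3*(-141))/(-141) - 17355 = (1/3)*(-1/141)*(72 + 2961) - 17355 = (1/3)*(-1/141)*3033 - 17355 = -337/47 - 17355 = -816022/47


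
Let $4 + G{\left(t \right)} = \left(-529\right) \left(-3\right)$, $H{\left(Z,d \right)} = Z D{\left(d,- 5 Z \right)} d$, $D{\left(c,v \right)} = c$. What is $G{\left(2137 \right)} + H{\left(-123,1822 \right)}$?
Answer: $-408319549$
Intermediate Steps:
$H{\left(Z,d \right)} = Z d^{2}$ ($H{\left(Z,d \right)} = Z d d = Z d^{2}$)
$G{\left(t \right)} = 1583$ ($G{\left(t \right)} = -4 - -1587 = -4 + 1587 = 1583$)
$G{\left(2137 \right)} + H{\left(-123,1822 \right)} = 1583 - 123 \cdot 1822^{2} = 1583 - 408321132 = -408319549$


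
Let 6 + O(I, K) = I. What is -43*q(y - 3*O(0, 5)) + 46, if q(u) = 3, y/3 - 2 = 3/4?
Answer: -83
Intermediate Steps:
y = 33/4 (y = 6 + 3*(3/4) = 6 + 3*(3*(¼)) = 6 + 3*(¾) = 6 + 9/4 = 33/4 ≈ 8.2500)
O(I, K) = -6 + I
-43*q(y - 3*O(0, 5)) + 46 = -43*3 + 46 = -129 + 46 = -83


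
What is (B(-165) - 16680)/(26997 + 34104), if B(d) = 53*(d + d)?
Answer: -11390/20367 ≈ -0.55924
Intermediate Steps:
B(d) = 106*d (B(d) = 53*(2*d) = 106*d)
(B(-165) - 16680)/(26997 + 34104) = (106*(-165) - 16680)/(26997 + 34104) = (-17490 - 16680)/61101 = -34170*1/61101 = -11390/20367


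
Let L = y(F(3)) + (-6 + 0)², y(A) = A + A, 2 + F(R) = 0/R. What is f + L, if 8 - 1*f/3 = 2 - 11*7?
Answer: 281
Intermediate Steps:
f = 249 (f = 24 - 3*(2 - 11*7) = 24 - 3*(2 - 77) = 24 - 3*(-75) = 24 + 225 = 249)
F(R) = -2 (F(R) = -2 + 0/R = -2 + 0 = -2)
y(A) = 2*A
L = 32 (L = 2*(-2) + (-6 + 0)² = -4 + (-6)² = -4 + 36 = 32)
f + L = 249 + 32 = 281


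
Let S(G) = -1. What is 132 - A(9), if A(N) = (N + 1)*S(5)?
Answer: 142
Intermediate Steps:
A(N) = -1 - N (A(N) = (N + 1)*(-1) = (1 + N)*(-1) = -1 - N)
132 - A(9) = 132 - (-1 - 1*9) = 132 - (-1 - 9) = 132 - 1*(-10) = 132 + 10 = 142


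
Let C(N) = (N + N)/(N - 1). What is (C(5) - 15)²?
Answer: 625/4 ≈ 156.25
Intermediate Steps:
C(N) = 2*N/(-1 + N) (C(N) = (2*N)/(-1 + N) = 2*N/(-1 + N))
(C(5) - 15)² = (2*5/(-1 + 5) - 15)² = (2*5/4 - 15)² = (2*5*(¼) - 15)² = (5/2 - 15)² = (-25/2)² = 625/4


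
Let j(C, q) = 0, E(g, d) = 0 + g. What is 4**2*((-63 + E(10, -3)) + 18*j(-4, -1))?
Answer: -848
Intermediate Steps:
E(g, d) = g
4**2*((-63 + E(10, -3)) + 18*j(-4, -1)) = 4**2*((-63 + 10) + 18*0) = 16*(-53 + 0) = 16*(-53) = -848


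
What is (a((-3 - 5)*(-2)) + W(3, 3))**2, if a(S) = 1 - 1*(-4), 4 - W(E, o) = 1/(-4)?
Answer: 1369/16 ≈ 85.563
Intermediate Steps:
W(E, o) = 17/4 (W(E, o) = 4 - 1/(-4) = 4 - (-1)/4 = 4 - 1*(-1/4) = 4 + 1/4 = 17/4)
a(S) = 5 (a(S) = 1 + 4 = 5)
(a((-3 - 5)*(-2)) + W(3, 3))**2 = (5 + 17/4)**2 = (37/4)**2 = 1369/16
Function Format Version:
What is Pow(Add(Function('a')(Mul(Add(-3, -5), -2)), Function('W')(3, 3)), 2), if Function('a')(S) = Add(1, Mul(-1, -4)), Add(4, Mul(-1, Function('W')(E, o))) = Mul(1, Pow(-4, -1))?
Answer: Rational(1369, 16) ≈ 85.563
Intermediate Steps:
Function('W')(E, o) = Rational(17, 4) (Function('W')(E, o) = Add(4, Mul(-1, Mul(1, Pow(-4, -1)))) = Add(4, Mul(-1, Mul(1, Rational(-1, 4)))) = Add(4, Mul(-1, Rational(-1, 4))) = Add(4, Rational(1, 4)) = Rational(17, 4))
Function('a')(S) = 5 (Function('a')(S) = Add(1, 4) = 5)
Pow(Add(Function('a')(Mul(Add(-3, -5), -2)), Function('W')(3, 3)), 2) = Pow(Add(5, Rational(17, 4)), 2) = Pow(Rational(37, 4), 2) = Rational(1369, 16)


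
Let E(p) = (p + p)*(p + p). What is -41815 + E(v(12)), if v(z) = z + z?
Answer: -39511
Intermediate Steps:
v(z) = 2*z
E(p) = 4*p**2 (E(p) = (2*p)*(2*p) = 4*p**2)
-41815 + E(v(12)) = -41815 + 4*(2*12)**2 = -41815 + 4*24**2 = -41815 + 4*576 = -41815 + 2304 = -39511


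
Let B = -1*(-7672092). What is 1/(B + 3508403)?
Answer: 1/11180495 ≈ 8.9442e-8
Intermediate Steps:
B = 7672092
1/(B + 3508403) = 1/(7672092 + 3508403) = 1/11180495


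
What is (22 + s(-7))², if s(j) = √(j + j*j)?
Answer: (22 + √42)² ≈ 811.15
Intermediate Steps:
s(j) = √(j + j²)
(22 + s(-7))² = (22 + √(-7*(1 - 7)))² = (22 + √(-7*(-6)))² = (22 + √42)²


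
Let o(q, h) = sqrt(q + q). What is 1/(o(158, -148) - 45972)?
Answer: -11493/528356117 - sqrt(79)/1056712234 ≈ -2.1761e-5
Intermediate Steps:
o(q, h) = sqrt(2)*sqrt(q) (o(q, h) = sqrt(2*q) = sqrt(2)*sqrt(q))
1/(o(158, -148) - 45972) = 1/(sqrt(2)*sqrt(158) - 45972) = 1/(2*sqrt(79) - 45972) = 1/(-45972 + 2*sqrt(79))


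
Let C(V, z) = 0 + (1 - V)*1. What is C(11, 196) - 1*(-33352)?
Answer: 33342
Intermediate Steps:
C(V, z) = 1 - V (C(V, z) = 0 + (1 - V) = 1 - V)
C(11, 196) - 1*(-33352) = (1 - 1*11) - 1*(-33352) = (1 - 11) + 33352 = -10 + 33352 = 33342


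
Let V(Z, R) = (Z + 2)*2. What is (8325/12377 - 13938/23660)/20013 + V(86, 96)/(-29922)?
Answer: -85894527123361/14613414372585210 ≈ -0.0058778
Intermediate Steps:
V(Z, R) = 4 + 2*Z (V(Z, R) = (2 + Z)*2 = 4 + 2*Z)
(8325/12377 - 13938/23660)/20013 + V(86, 96)/(-29922) = (8325/12377 - 13938/23660)/20013 + (4 + 2*86)/(-29922) = (8325*(1/12377) - 13938*1/23660)*(1/20013) + (4 + 172)*(-1/29922) = (8325/12377 - 6969/11830)*(1/20013) + 176*(-1/29922) = (12229437/146419910)*(1/20013) - 88/14961 = 4076479/976767219610 - 88/14961 = -85894527123361/14613414372585210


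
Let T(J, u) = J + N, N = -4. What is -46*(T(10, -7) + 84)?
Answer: -4140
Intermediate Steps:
T(J, u) = -4 + J (T(J, u) = J - 4 = -4 + J)
-46*(T(10, -7) + 84) = -46*((-4 + 10) + 84) = -46*(6 + 84) = -46*90 = -4140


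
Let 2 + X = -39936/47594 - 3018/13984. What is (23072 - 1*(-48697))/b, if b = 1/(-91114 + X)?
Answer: -1088078425741373697/166388624 ≈ -6.5394e+9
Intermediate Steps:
X = -508303177/166388624 (X = -2 + (-39936/47594 - 3018/13984) = -2 + (-39936*1/47594 - 3018*1/13984) = -2 + (-19968/23797 - 1509/6992) = -2 - 175525929/166388624 = -508303177/166388624 ≈ -3.0549)
b = -166388624/15160841390313 (b = 1/(-91114 - 508303177/166388624) = 1/(-15160841390313/166388624) = -166388624/15160841390313 ≈ -1.0975e-5)
(23072 - 1*(-48697))/b = (23072 - 1*(-48697))/(-166388624/15160841390313) = (23072 + 48697)*(-15160841390313/166388624) = 71769*(-15160841390313/166388624) = -1088078425741373697/166388624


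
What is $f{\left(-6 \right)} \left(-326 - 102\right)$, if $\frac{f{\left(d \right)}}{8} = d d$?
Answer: $-123264$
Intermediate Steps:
$f{\left(d \right)} = 8 d^{2}$ ($f{\left(d \right)} = 8 d d = 8 d^{2}$)
$f{\left(-6 \right)} \left(-326 - 102\right) = 8 \left(-6\right)^{2} \left(-326 - 102\right) = 8 \cdot 36 \left(-428\right) = 288 \left(-428\right) = -123264$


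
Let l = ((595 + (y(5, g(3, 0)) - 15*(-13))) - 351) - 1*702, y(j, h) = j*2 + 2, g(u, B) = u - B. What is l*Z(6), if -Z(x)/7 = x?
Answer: 10542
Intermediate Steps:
Z(x) = -7*x
y(j, h) = 2 + 2*j (y(j, h) = 2*j + 2 = 2 + 2*j)
l = -251 (l = ((595 + ((2 + 2*5) - 15*(-13))) - 351) - 1*702 = ((595 + ((2 + 10) + 195)) - 351) - 702 = ((595 + (12 + 195)) - 351) - 702 = ((595 + 207) - 351) - 702 = (802 - 351) - 702 = 451 - 702 = -251)
l*Z(6) = -(-1757)*6 = -251*(-42) = 10542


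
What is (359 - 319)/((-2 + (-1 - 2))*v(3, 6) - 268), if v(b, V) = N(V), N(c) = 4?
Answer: -5/36 ≈ -0.13889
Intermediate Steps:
v(b, V) = 4
(359 - 319)/((-2 + (-1 - 2))*v(3, 6) - 268) = (359 - 319)/((-2 + (-1 - 2))*4 - 268) = 40/((-2 - 3)*4 - 268) = 40/(-5*4 - 268) = 40/(-20 - 268) = 40/(-288) = 40*(-1/288) = -5/36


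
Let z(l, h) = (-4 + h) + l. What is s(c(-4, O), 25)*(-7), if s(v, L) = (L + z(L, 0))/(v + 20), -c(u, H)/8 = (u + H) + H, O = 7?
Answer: 161/30 ≈ 5.3667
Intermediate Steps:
c(u, H) = -16*H - 8*u (c(u, H) = -8*((u + H) + H) = -8*((H + u) + H) = -8*(u + 2*H) = -16*H - 8*u)
z(l, h) = -4 + h + l
s(v, L) = (-4 + 2*L)/(20 + v) (s(v, L) = (L + (-4 + 0 + L))/(v + 20) = (L + (-4 + L))/(20 + v) = (-4 + 2*L)/(20 + v))
s(c(-4, O), 25)*(-7) = (2*(-2 + 25)/(20 + (-16*7 - 8*(-4))))*(-7) = (2*23/(20 + (-112 + 32)))*(-7) = (2*23/(20 - 80))*(-7) = (2*23/(-60))*(-7) = (2*(-1/60)*23)*(-7) = -23/30*(-7) = 161/30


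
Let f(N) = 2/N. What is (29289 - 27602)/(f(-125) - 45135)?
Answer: -210875/5641877 ≈ -0.037377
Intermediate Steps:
(29289 - 27602)/(f(-125) - 45135) = (29289 - 27602)/(2/(-125) - 45135) = 1687/(2*(-1/125) - 45135) = 1687/(-2/125 - 45135) = 1687/(-5641877/125) = 1687*(-125/5641877) = -210875/5641877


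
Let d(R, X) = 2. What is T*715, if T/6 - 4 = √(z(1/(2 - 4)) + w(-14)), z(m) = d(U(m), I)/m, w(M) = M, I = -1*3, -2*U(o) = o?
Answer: 17160 + 12870*I*√2 ≈ 17160.0 + 18201.0*I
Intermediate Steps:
U(o) = -o/2
I = -3
z(m) = 2/m
T = 24 + 18*I*√2 (T = 24 + 6*√(2/(1/(2 - 4)) - 14) = 24 + 6*√(2/(1/(-2)) - 14) = 24 + 6*√(2/(-½) - 14) = 24 + 6*√(2*(-2) - 14) = 24 + 6*√(-4 - 14) = 24 + 6*√(-18) = 24 + 6*(3*I*√2) = 24 + 18*I*√2 ≈ 24.0 + 25.456*I)
T*715 = (24 + 18*I*√2)*715 = 17160 + 12870*I*√2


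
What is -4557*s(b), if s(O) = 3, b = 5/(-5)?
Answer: -13671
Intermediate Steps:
b = -1 (b = 5*(-⅕) = -1)
-4557*s(b) = -4557*3 = -13671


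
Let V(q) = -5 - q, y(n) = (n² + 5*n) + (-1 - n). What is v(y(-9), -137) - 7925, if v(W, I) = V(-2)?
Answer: -7928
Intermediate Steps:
y(n) = -1 + n² + 4*n
v(W, I) = -3 (v(W, I) = -5 - 1*(-2) = -5 + 2 = -3)
v(y(-9), -137) - 7925 = -3 - 7925 = -7928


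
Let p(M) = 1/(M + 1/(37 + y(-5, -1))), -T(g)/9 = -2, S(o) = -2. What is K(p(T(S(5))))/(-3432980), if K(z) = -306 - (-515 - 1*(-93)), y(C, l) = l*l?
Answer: -29/858245 ≈ -3.3790e-5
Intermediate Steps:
y(C, l) = l**2
T(g) = 18 (T(g) = -9*(-2) = 18)
p(M) = 1/(1/38 + M) (p(M) = 1/(M + 1/(37 + (-1)**2)) = 1/(M + 1/(37 + 1)) = 1/(M + 1/38) = 1/(1/38 + M))
K(z) = 116 (K(z) = -306 - (-515 + 93) = -306 - 1*(-422) = -306 + 422 = 116)
K(p(T(S(5))))/(-3432980) = 116/(-3432980) = 116*(-1/3432980) = -29/858245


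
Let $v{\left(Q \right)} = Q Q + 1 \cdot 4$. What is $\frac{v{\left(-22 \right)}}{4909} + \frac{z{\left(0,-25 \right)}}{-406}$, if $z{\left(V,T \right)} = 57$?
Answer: $- \frac{81685}{1993054} \approx -0.040985$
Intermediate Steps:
$v{\left(Q \right)} = 4 + Q^{2}$ ($v{\left(Q \right)} = Q^{2} + 4 = 4 + Q^{2}$)
$\frac{v{\left(-22 \right)}}{4909} + \frac{z{\left(0,-25 \right)}}{-406} = \frac{4 + \left(-22\right)^{2}}{4909} + \frac{57}{-406} = \left(4 + 484\right) \frac{1}{4909} + 57 \left(- \frac{1}{406}\right) = 488 \cdot \frac{1}{4909} - \frac{57}{406} = \frac{488}{4909} - \frac{57}{406} = - \frac{81685}{1993054}$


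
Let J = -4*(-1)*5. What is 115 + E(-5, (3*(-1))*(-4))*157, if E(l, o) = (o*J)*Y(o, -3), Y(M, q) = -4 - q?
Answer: -37565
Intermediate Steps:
J = 20 (J = 4*5 = 20)
E(l, o) = -20*o (E(l, o) = (o*20)*(-4 - 1*(-3)) = (20*o)*(-4 + 3) = (20*o)*(-1) = -20*o)
115 + E(-5, (3*(-1))*(-4))*157 = 115 - 20*3*(-1)*(-4)*157 = 115 - (-60)*(-4)*157 = 115 - 20*12*157 = 115 - 240*157 = 115 - 37680 = -37565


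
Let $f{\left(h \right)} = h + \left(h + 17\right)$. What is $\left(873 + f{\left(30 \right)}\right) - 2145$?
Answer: $-1195$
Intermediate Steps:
$f{\left(h \right)} = 17 + 2 h$ ($f{\left(h \right)} = h + \left(17 + h\right) = 17 + 2 h$)
$\left(873 + f{\left(30 \right)}\right) - 2145 = \left(873 + \left(17 + 2 \cdot 30\right)\right) - 2145 = \left(873 + \left(17 + 60\right)\right) - 2145 = \left(873 + 77\right) - 2145 = 950 - 2145 = -1195$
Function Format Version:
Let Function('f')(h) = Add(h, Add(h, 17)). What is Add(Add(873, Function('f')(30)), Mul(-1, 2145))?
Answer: -1195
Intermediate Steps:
Function('f')(h) = Add(17, Mul(2, h)) (Function('f')(h) = Add(h, Add(17, h)) = Add(17, Mul(2, h)))
Add(Add(873, Function('f')(30)), Mul(-1, 2145)) = Add(Add(873, Add(17, Mul(2, 30))), Mul(-1, 2145)) = Add(Add(873, Add(17, 60)), -2145) = Add(Add(873, 77), -2145) = Add(950, -2145) = -1195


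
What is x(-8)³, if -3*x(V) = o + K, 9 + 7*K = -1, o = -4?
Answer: 54872/9261 ≈ 5.9251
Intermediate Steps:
K = -10/7 (K = -9/7 + (⅐)*(-1) = -9/7 - ⅐ = -10/7 ≈ -1.4286)
x(V) = 38/21 (x(V) = -(-4 - 10/7)/3 = -⅓*(-38/7) = 38/21)
x(-8)³ = (38/21)³ = 54872/9261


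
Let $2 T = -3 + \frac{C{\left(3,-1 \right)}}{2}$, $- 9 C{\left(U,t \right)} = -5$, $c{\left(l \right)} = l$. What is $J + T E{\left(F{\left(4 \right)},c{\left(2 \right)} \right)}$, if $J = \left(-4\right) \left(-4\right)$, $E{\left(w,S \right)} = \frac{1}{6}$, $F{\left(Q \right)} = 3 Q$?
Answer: $\frac{3407}{216} \approx 15.773$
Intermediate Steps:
$E{\left(w,S \right)} = \frac{1}{6}$
$C{\left(U,t \right)} = \frac{5}{9}$ ($C{\left(U,t \right)} = \left(- \frac{1}{9}\right) \left(-5\right) = \frac{5}{9}$)
$J = 16$
$T = - \frac{49}{36}$ ($T = \frac{-3 + \frac{5}{9 \cdot 2}}{2} = \frac{-3 + \frac{5}{9} \cdot \frac{1}{2}}{2} = \frac{-3 + \frac{5}{18}}{2} = \frac{1}{2} \left(- \frac{49}{18}\right) = - \frac{49}{36} \approx -1.3611$)
$J + T E{\left(F{\left(4 \right)},c{\left(2 \right)} \right)} = 16 - \frac{49}{216} = \frac{3407}{216}$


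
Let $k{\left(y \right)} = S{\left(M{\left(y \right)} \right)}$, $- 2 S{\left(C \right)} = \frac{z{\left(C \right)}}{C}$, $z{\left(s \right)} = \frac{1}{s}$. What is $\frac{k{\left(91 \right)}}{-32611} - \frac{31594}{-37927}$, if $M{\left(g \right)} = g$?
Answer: $\frac{17064026288835}{20484500969114} \approx 0.83302$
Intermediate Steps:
$S{\left(C \right)} = - \frac{1}{2 C^{2}}$ ($S{\left(C \right)} = - \frac{\frac{1}{C} \frac{1}{C}}{2} = - \frac{1}{2 C^{2}}$)
$k{\left(y \right)} = - \frac{1}{2 y^{2}}$
$\frac{k{\left(91 \right)}}{-32611} - \frac{31594}{-37927} = \frac{\left(- \frac{1}{2}\right) \frac{1}{8281}}{-32611} - \frac{31594}{-37927} = \left(- \frac{1}{2}\right) \frac{1}{8281} \left(- \frac{1}{32611}\right) - - \frac{31594}{37927} = \left(- \frac{1}{16562}\right) \left(- \frac{1}{32611}\right) + \frac{31594}{37927} = \frac{1}{540103382} + \frac{31594}{37927} = \frac{17064026288835}{20484500969114}$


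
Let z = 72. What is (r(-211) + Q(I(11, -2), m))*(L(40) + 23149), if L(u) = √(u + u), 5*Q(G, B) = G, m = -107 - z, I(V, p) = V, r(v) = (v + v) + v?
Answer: -73011946/5 - 12616*√5/5 ≈ -1.4608e+7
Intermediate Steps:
r(v) = 3*v (r(v) = 2*v + v = 3*v)
m = -179 (m = -107 - 1*72 = -107 - 72 = -179)
Q(G, B) = G/5
L(u) = √2*√u (L(u) = √(2*u) = √2*√u)
(r(-211) + Q(I(11, -2), m))*(L(40) + 23149) = (3*(-211) + (⅕)*11)*(√2*√40 + 23149) = (-633 + 11/5)*(√2*(2*√10) + 23149) = -3154*(4*√5 + 23149)/5 = -3154*(23149 + 4*√5)/5 = -73011946/5 - 12616*√5/5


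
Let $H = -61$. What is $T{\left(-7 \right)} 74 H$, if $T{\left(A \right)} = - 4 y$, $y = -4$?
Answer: $-72224$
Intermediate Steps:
$T{\left(A \right)} = 16$ ($T{\left(A \right)} = \left(-4\right) \left(-4\right) = 16$)
$T{\left(-7 \right)} 74 H = 16 \cdot 74 \left(-61\right) = 1184 \left(-61\right) = -72224$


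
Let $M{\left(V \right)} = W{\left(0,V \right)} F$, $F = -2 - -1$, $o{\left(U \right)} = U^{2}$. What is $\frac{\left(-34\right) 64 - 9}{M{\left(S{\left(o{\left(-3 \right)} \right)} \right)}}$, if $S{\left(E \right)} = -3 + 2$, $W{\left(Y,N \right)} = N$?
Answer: $-2185$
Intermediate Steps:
$S{\left(E \right)} = -1$
$F = -1$ ($F = -2 + 1 = -1$)
$M{\left(V \right)} = - V$ ($M{\left(V \right)} = V \left(-1\right) = - V$)
$\frac{\left(-34\right) 64 - 9}{M{\left(S{\left(o{\left(-3 \right)} \right)} \right)}} = \frac{\left(-34\right) 64 - 9}{\left(-1\right) \left(-1\right)} = \frac{-2176 - 9}{1} = \left(-2185\right) 1 = -2185$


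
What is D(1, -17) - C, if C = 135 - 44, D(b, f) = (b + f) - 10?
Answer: -117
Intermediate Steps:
D(b, f) = -10 + b + f
C = 91
D(1, -17) - C = (-10 + 1 - 17) - 1*91 = -26 - 91 = -117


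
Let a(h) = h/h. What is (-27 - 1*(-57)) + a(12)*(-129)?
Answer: -99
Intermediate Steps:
a(h) = 1
(-27 - 1*(-57)) + a(12)*(-129) = (-27 - 1*(-57)) + 1*(-129) = (-27 + 57) - 129 = 30 - 129 = -99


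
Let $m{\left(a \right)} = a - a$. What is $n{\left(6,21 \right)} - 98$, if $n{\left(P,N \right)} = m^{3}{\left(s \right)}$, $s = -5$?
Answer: $-98$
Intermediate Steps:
$m{\left(a \right)} = 0$
$n{\left(P,N \right)} = 0$ ($n{\left(P,N \right)} = 0^{3} = 0$)
$n{\left(6,21 \right)} - 98 = 0 - 98 = -98$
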